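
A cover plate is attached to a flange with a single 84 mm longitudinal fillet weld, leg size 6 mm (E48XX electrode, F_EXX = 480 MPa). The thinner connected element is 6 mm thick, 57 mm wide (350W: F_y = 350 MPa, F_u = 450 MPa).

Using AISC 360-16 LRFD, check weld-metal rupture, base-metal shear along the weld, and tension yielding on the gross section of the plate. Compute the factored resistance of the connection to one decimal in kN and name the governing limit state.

Weld metal: throat = 0.707×6 = 4.242 mm, L = 84 mm. φR_n = 0.75 × 0.6 × 480 × 4.242 × 84 = 77.0 kN.
Base metal shear (6 mm plate): yield φR_n = 1.0×0.6×350×6×84 = 105.8 kN; rupture φR_n = 0.75×0.6×450×6×84 = 102.1 kN; take 102.1 kN (rupture).
Tension yield (gross): A_g = 57×6 = 342 mm². φR_n = 0.90 × 350 × 342 = 107.7 kN.
Governing: min(77.0, 102.1, 107.7) = 77.0 kN → weld metal.

77.0 kN (weld metal governs)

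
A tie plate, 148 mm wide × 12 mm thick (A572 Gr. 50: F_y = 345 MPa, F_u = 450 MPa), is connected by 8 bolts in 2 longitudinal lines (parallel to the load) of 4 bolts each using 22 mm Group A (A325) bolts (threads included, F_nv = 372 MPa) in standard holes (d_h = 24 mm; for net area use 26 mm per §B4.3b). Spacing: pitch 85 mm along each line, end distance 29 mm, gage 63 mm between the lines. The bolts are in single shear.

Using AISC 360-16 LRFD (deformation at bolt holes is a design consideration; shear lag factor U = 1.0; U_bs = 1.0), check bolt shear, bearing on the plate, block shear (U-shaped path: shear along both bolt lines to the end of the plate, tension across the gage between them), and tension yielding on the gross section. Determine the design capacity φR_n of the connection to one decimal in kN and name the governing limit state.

Bolt shear: A_b = π(22)²/4 = 380.13 mm². φR_n = 0.75 × 372 × 380.13 × 8 × 1 = 848.5 kN.
Bearing (12 mm plate, F_u = 450 MPa): end bolts L_c = 29 − 24/2 = 17, R_n = min(1.2×17×12×450, 2.4×22×12×450) = 110.16 kN/bolt; interior L_c = 85 − 24 = 61, R_n = 285.12 kN/bolt. φR_n = 0.75 × (2×110.16 + 6×285.12) = 1448.3 kN.
Block shear: shear path 2×[29+3×85] = 2×284 mm, A_gv = 6816, A_nv = 2×(284 − 3.5×26)×12 = 4632 mm²; tension across gage: (63 − 1×26)×12 = 444 mm². R_n = min(0.6×450×4632, 0.6×345×6816) + 1.0×450×444 = min(1250.6, 1410.9) + 199.8 = 1450.4 kN. φR_n = 0.75 × 1450.4 = 1087.8 kN.
Tension yield (gross): A_g = 148×12 = 1776 mm². φR_n = 0.90 × 345 × 1776 = 551.4 kN.
Governing: min(848.5, 1448.3, 1087.8, 551.4) = 551.4 kN → gross-section yield.

551.4 kN (gross-section yield governs)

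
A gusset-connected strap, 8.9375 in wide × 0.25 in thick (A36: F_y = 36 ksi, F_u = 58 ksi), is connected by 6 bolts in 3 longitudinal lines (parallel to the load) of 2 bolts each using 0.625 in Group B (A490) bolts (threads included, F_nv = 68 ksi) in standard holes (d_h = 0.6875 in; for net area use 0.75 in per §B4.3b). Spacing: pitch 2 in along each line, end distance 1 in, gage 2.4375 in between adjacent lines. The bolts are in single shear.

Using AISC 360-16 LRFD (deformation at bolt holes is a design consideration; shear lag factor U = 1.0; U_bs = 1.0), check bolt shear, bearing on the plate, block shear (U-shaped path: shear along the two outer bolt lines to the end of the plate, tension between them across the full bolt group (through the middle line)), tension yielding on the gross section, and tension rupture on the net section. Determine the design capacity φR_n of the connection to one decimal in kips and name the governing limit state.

61.0 kips (block shear governs)

Bolt shear: A_b = π(0.625)²/4 = 0.3068 in². φR_n = 0.75 × 68 × 0.3068 × 6 × 1 = 93.9 kips.
Bearing (0.25 in plate, F_u = 58 ksi): end bolts L_c = 1 − 0.6875/2 = 0.65625, R_n = min(1.2×0.65625×0.25×58, 2.4×0.625×0.25×58) = 11.419 kips/bolt; interior L_c = 2 − 0.6875 = 1.3125, R_n = 21.75 kips/bolt. φR_n = 0.75 × (3×11.419 + 3×21.75) = 74.6 kips.
Block shear: shear path 2×[1+1×2] = 2×3 in, A_gv = 1.5, A_nv = 2×(3 − 1.5×0.75)×0.25 = 0.9375 in²; tension across gage: (4.875 − 2×0.75)×0.25 = 0.84375 in². R_n = min(0.6×58×0.9375, 0.6×36×1.5) + 1.0×58×0.84375 = min(32.625, 32.4) + 48.938 = 81.338 kips. φR_n = 0.75 × 81.338 = 61.0 kips.
Tension yield (gross): A_g = 8.9375×0.25 = 2.2344 in². φR_n = 0.90 × 36 × 2.2344 = 72.4 kips.
Tension rupture (net): A_n = (8.9375 − 3×0.75)×0.25 = 1.6719 in² (U = 1.0, A_e = A_n). φR_n = 0.75 × 58 × 1.6719 = 72.7 kips.
Governing: min(93.9, 74.6, 61.0, 72.4, 72.7) = 61.0 kips → block shear.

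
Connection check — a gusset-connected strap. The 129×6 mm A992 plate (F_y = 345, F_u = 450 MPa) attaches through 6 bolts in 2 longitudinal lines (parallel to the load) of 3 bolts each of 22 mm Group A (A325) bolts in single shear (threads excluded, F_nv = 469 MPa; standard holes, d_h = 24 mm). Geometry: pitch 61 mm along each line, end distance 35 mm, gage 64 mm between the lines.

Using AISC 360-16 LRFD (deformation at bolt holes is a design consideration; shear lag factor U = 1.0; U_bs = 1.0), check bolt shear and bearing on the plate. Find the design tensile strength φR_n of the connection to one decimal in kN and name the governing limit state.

Bolt shear: A_b = π(22)²/4 = 380.13 mm². φR_n = 0.75 × 469 × 380.13 × 6 × 1 = 802.3 kN.
Bearing (6 mm plate, F_u = 450 MPa): end bolts L_c = 35 − 24/2 = 23, R_n = min(1.2×23×6×450, 2.4×22×6×450) = 74.52 kN/bolt; interior L_c = 61 − 24 = 37, R_n = 119.88 kN/bolt. φR_n = 0.75 × (2×74.52 + 4×119.88) = 471.4 kN.
Governing: min(802.3, 471.4) = 471.4 kN → bearing.

471.4 kN (bearing governs)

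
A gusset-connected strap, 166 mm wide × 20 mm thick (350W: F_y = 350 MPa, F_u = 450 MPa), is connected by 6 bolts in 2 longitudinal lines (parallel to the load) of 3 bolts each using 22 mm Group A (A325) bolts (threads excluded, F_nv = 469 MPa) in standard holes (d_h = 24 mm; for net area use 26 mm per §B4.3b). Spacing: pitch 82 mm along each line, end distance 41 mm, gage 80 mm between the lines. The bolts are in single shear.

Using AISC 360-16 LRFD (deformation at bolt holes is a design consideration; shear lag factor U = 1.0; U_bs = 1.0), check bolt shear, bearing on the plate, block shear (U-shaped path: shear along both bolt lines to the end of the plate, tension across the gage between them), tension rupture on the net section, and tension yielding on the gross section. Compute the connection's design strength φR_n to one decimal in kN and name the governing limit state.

769.5 kN (net-section rupture governs)

Bolt shear: A_b = π(22)²/4 = 380.13 mm². φR_n = 0.75 × 469 × 380.13 × 6 × 1 = 802.3 kN.
Bearing (20 mm plate, F_u = 450 MPa): end bolts L_c = 41 − 24/2 = 29, R_n = min(1.2×29×20×450, 2.4×22×20×450) = 313.2 kN/bolt; interior L_c = 82 − 24 = 58, R_n = 475.2 kN/bolt. φR_n = 0.75 × (2×313.2 + 4×475.2) = 1895.4 kN.
Block shear: shear path 2×[41+2×82] = 2×205 mm, A_gv = 8200, A_nv = 2×(205 − 2.5×26)×20 = 5600 mm²; tension across gage: (80 − 1×26)×20 = 1080 mm². R_n = min(0.6×450×5600, 0.6×350×8200) + 1.0×450×1080 = min(1512, 1722) + 486 = 1998 kN. φR_n = 0.75 × 1998 = 1498.5 kN.
Tension rupture (net): A_n = (166 − 2×26)×20 = 2280 mm² (U = 1.0, A_e = A_n). φR_n = 0.75 × 450 × 2280 = 769.5 kN.
Tension yield (gross): A_g = 166×20 = 3320 mm². φR_n = 0.90 × 350 × 3320 = 1045.8 kN.
Governing: min(802.3, 1895.4, 1498.5, 769.5, 1045.8) = 769.5 kN → net-section rupture.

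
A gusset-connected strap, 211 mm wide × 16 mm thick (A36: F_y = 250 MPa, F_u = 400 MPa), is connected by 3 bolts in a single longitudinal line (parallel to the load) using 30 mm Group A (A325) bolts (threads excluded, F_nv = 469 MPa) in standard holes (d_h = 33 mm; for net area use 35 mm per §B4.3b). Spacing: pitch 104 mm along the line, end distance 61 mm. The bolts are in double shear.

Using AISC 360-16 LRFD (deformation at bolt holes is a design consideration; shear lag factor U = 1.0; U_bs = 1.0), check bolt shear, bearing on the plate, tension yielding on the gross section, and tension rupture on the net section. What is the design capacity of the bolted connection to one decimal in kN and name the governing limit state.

Bolt shear: A_b = π(30)²/4 = 706.86 mm². φR_n = 0.75 × 469 × 706.86 × 3 × 2 = 1491.8 kN.
Bearing (16 mm plate, F_u = 400 MPa): end bolts L_c = 61 − 33/2 = 44.5, R_n = min(1.2×44.5×16×400, 2.4×30×16×400) = 341.76 kN/bolt; interior L_c = 104 − 33 = 71, R_n = 460.8 kN/bolt. φR_n = 0.75 × (1×341.76 + 2×460.8) = 947.5 kN.
Tension yield (gross): A_g = 211×16 = 3376 mm². φR_n = 0.90 × 250 × 3376 = 759.6 kN.
Tension rupture (net): A_n = (211 − 1×35)×16 = 2816 mm² (U = 1.0, A_e = A_n). φR_n = 0.75 × 400 × 2816 = 844.8 kN.
Governing: min(1491.8, 947.5, 759.6, 844.8) = 759.6 kN → gross-section yield.

759.6 kN (gross-section yield governs)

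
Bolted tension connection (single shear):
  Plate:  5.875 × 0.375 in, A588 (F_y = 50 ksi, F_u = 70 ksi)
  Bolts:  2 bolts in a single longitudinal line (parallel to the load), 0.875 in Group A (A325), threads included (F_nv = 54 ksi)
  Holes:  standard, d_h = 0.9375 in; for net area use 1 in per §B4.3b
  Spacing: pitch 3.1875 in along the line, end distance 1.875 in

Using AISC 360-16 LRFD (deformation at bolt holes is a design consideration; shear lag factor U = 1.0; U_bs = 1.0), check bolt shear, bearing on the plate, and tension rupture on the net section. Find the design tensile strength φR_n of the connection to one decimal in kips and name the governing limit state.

Bolt shear: A_b = π(0.875)²/4 = 0.60132 in². φR_n = 0.75 × 54 × 0.60132 × 2 × 1 = 48.7 kips.
Bearing (0.375 in plate, F_u = 70 ksi): end bolts L_c = 1.875 − 0.9375/2 = 1.40625, R_n = min(1.2×1.40625×0.375×70, 2.4×0.875×0.375×70) = 44.297 kips/bolt; interior L_c = 3.1875 − 0.9375 = 2.25, R_n = 55.125 kips/bolt. φR_n = 0.75 × (1×44.297 + 1×55.125) = 74.6 kips.
Tension rupture (net): A_n = (5.875 − 1×1)×0.375 = 1.8281 in² (U = 1.0, A_e = A_n). φR_n = 0.75 × 70 × 1.8281 = 96.0 kips.
Governing: min(48.7, 74.6, 96.0) = 48.7 kips → bolt shear.

48.7 kips (bolt shear governs)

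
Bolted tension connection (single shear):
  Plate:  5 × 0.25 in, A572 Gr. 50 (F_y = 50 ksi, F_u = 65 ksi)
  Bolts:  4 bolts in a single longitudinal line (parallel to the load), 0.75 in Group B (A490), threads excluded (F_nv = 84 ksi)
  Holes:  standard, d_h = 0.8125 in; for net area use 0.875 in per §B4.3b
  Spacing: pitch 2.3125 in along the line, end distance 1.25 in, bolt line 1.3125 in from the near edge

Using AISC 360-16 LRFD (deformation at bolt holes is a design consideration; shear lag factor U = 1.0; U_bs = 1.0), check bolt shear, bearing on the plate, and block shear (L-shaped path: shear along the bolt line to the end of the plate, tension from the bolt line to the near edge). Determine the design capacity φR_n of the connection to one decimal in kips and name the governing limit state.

48.1 kips (block shear governs)

Bolt shear: A_b = π(0.75)²/4 = 0.44179 in². φR_n = 0.75 × 84 × 0.44179 × 4 × 1 = 111.3 kips.
Bearing (0.25 in plate, F_u = 65 ksi): end bolts L_c = 1.25 − 0.8125/2 = 0.84375, R_n = min(1.2×0.84375×0.25×65, 2.4×0.75×0.25×65) = 16.453 kips/bolt; interior L_c = 2.3125 − 0.8125 = 1.5, R_n = 29.25 kips/bolt. φR_n = 0.75 × (1×16.453 + 3×29.25) = 78.2 kips.
Block shear: shear path 1×[1.25+3×2.3125] = 1×8.1875 in, A_gv = 2.0469, A_nv = 1×(8.1875 − 3.5×0.875)×0.25 = 1.2813 in²; tension to near edge: (1.3125 − 0.5×0.875)×0.25 = 0.21875 in². R_n = min(0.6×65×1.2813, 0.6×50×2.0469) + 1.0×65×0.21875 = min(49.971, 61.407) + 14.219 = 64.19 kips. φR_n = 0.75 × 64.19 = 48.1 kips.
Governing: min(111.3, 78.2, 48.1) = 48.1 kips → block shear.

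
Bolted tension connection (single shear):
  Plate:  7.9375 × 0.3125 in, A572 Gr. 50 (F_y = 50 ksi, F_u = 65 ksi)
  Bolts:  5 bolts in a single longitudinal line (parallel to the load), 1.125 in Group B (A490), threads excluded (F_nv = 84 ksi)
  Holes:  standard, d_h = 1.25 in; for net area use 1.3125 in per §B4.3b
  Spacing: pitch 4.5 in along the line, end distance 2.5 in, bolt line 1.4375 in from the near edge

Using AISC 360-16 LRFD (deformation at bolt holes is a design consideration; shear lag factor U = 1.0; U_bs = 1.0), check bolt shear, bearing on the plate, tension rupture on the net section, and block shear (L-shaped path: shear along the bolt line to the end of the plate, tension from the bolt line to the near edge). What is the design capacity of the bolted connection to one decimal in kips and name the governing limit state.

Bolt shear: A_b = π(1.125)²/4 = 0.99402 in². φR_n = 0.75 × 84 × 0.99402 × 5 × 1 = 313.1 kips.
Bearing (0.3125 in plate, F_u = 65 ksi): end bolts L_c = 2.5 − 1.25/2 = 1.875, R_n = min(1.2×1.875×0.3125×65, 2.4×1.125×0.3125×65) = 45.703 kips/bolt; interior L_c = 4.5 − 1.25 = 3.25, R_n = 54.844 kips/bolt. φR_n = 0.75 × (1×45.703 + 4×54.844) = 198.8 kips.
Tension rupture (net): A_n = (7.9375 − 1×1.3125)×0.3125 = 2.0703 in² (U = 1.0, A_e = A_n). φR_n = 0.75 × 65 × 2.0703 = 100.9 kips.
Block shear: shear path 1×[2.5+4×4.5] = 1×20.5 in, A_gv = 6.4063, A_nv = 1×(20.5 − 4.5×1.3125)×0.3125 = 4.5605 in²; tension to near edge: (1.4375 − 0.5×1.3125)×0.3125 = 0.24414 in². R_n = min(0.6×65×4.5605, 0.6×50×6.4063) + 1.0×65×0.24414 = min(177.86, 192.19) + 15.869 = 193.73 kips. φR_n = 0.75 × 193.73 = 145.3 kips.
Governing: min(313.1, 198.8, 100.9, 145.3) = 100.9 kips → net-section rupture.

100.9 kips (net-section rupture governs)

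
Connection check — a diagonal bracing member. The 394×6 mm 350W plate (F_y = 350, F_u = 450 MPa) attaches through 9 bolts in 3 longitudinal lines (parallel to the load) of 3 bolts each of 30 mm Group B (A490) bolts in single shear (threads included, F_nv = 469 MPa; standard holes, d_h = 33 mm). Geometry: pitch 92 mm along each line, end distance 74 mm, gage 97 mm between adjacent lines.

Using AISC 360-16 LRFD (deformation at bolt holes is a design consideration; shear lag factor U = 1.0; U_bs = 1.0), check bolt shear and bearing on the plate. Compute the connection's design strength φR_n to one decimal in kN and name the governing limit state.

Bolt shear: A_b = π(30)²/4 = 706.86 mm². φR_n = 0.75 × 469 × 706.86 × 9 × 1 = 2237.7 kN.
Bearing (6 mm plate, F_u = 450 MPa): end bolts L_c = 74 − 33/2 = 57.5, R_n = min(1.2×57.5×6×450, 2.4×30×6×450) = 186.3 kN/bolt; interior L_c = 92 − 33 = 59, R_n = 191.16 kN/bolt. φR_n = 0.75 × (3×186.3 + 6×191.16) = 1279.4 kN.
Governing: min(2237.7, 1279.4) = 1279.4 kN → bearing.

1279.4 kN (bearing governs)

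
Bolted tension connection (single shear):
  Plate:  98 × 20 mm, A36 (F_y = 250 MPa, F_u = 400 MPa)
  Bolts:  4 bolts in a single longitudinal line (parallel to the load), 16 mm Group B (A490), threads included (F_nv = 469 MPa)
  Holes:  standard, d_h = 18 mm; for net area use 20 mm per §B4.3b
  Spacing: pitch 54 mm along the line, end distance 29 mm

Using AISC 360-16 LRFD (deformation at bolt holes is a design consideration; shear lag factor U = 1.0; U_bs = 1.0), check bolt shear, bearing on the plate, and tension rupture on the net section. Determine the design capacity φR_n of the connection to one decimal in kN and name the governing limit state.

282.9 kN (bolt shear governs)

Bolt shear: A_b = π(16)²/4 = 201.06 mm². φR_n = 0.75 × 469 × 201.06 × 4 × 1 = 282.9 kN.
Bearing (20 mm plate, F_u = 400 MPa): end bolts L_c = 29 − 18/2 = 20, R_n = min(1.2×20×20×400, 2.4×16×20×400) = 192 kN/bolt; interior L_c = 54 − 18 = 36, R_n = 307.2 kN/bolt. φR_n = 0.75 × (1×192 + 3×307.2) = 835.2 kN.
Tension rupture (net): A_n = (98 − 1×20)×20 = 1560 mm² (U = 1.0, A_e = A_n). φR_n = 0.75 × 400 × 1560 = 468.0 kN.
Governing: min(282.9, 835.2, 468.0) = 282.9 kN → bolt shear.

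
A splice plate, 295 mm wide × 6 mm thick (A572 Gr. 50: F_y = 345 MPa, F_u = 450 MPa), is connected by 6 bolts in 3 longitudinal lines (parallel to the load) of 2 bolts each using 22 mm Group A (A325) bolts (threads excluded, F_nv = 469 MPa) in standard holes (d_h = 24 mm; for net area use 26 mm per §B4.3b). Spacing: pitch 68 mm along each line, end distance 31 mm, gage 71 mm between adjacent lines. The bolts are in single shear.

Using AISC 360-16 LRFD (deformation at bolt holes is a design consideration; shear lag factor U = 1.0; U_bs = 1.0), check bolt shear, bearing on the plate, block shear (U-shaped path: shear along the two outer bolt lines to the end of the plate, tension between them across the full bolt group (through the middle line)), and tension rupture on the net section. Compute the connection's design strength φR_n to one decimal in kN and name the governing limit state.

328.1 kN (block shear governs)

Bolt shear: A_b = π(22)²/4 = 380.13 mm². φR_n = 0.75 × 469 × 380.13 × 6 × 1 = 802.3 kN.
Bearing (6 mm plate, F_u = 450 MPa): end bolts L_c = 31 − 24/2 = 19, R_n = min(1.2×19×6×450, 2.4×22×6×450) = 61.56 kN/bolt; interior L_c = 68 − 24 = 44, R_n = 142.56 kN/bolt. φR_n = 0.75 × (3×61.56 + 3×142.56) = 459.3 kN.
Block shear: shear path 2×[31+1×68] = 2×99 mm, A_gv = 1188, A_nv = 2×(99 − 1.5×26)×6 = 720 mm²; tension across gage: (142 − 2×26)×6 = 540 mm². R_n = min(0.6×450×720, 0.6×345×1188) + 1.0×450×540 = min(194.4, 245.92) + 243 = 437.4 kN. φR_n = 0.75 × 437.4 = 328.1 kN.
Tension rupture (net): A_n = (295 − 3×26)×6 = 1302 mm² (U = 1.0, A_e = A_n). φR_n = 0.75 × 450 × 1302 = 439.4 kN.
Governing: min(802.3, 459.3, 328.1, 439.4) = 328.1 kN → block shear.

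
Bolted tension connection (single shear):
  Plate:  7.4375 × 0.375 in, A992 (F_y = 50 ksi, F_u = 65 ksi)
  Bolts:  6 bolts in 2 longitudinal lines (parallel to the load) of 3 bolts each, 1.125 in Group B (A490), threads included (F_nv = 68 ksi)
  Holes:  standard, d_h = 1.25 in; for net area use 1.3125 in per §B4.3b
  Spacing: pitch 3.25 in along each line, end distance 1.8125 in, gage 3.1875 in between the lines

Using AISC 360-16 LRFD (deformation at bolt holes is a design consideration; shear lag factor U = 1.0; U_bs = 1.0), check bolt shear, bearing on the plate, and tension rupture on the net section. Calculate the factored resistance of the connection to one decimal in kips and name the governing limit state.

Bolt shear: A_b = π(1.125)²/4 = 0.99402 in². φR_n = 0.75 × 68 × 0.99402 × 6 × 1 = 304.2 kips.
Bearing (0.375 in plate, F_u = 65 ksi): end bolts L_c = 1.8125 − 1.25/2 = 1.1875, R_n = min(1.2×1.1875×0.375×65, 2.4×1.125×0.375×65) = 34.734 kips/bolt; interior L_c = 3.25 − 1.25 = 2, R_n = 58.5 kips/bolt. φR_n = 0.75 × (2×34.734 + 4×58.5) = 227.6 kips.
Tension rupture (net): A_n = (7.4375 − 2×1.3125)×0.375 = 1.8047 in² (U = 1.0, A_e = A_n). φR_n = 0.75 × 65 × 1.8047 = 88.0 kips.
Governing: min(304.2, 227.6, 88.0) = 88.0 kips → net-section rupture.

88.0 kips (net-section rupture governs)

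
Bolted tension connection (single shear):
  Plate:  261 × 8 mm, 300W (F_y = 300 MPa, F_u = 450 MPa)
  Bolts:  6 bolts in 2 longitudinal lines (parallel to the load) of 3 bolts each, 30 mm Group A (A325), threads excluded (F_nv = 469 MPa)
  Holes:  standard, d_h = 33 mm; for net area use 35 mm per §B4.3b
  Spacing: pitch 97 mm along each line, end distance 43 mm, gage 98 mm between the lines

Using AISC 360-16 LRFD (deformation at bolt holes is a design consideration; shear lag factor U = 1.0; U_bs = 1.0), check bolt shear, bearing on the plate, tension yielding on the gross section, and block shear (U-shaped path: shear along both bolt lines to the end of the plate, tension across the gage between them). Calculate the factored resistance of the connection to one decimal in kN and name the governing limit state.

563.8 kN (gross-section yield governs)

Bolt shear: A_b = π(30)²/4 = 706.86 mm². φR_n = 0.75 × 469 × 706.86 × 6 × 1 = 1491.8 kN.
Bearing (8 mm plate, F_u = 450 MPa): end bolts L_c = 43 − 33/2 = 26.5, R_n = min(1.2×26.5×8×450, 2.4×30×8×450) = 114.48 kN/bolt; interior L_c = 97 − 33 = 64, R_n = 259.2 kN/bolt. φR_n = 0.75 × (2×114.48 + 4×259.2) = 949.3 kN.
Tension yield (gross): A_g = 261×8 = 2088 mm². φR_n = 0.90 × 300 × 2088 = 563.8 kN.
Block shear: shear path 2×[43+2×97] = 2×237 mm, A_gv = 3792, A_nv = 2×(237 − 2.5×35)×8 = 2392 mm²; tension across gage: (98 − 1×35)×8 = 504 mm². R_n = min(0.6×450×2392, 0.6×300×3792) + 1.0×450×504 = min(645.84, 682.56) + 226.8 = 872.64 kN. φR_n = 0.75 × 872.64 = 654.5 kN.
Governing: min(1491.8, 949.3, 563.8, 654.5) = 563.8 kN → gross-section yield.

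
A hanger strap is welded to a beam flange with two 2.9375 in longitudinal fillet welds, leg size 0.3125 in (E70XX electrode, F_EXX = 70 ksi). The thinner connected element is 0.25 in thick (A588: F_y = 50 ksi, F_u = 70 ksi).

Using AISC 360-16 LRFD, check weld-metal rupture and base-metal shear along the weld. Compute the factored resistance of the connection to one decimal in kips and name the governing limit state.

Weld metal: throat = 0.707×0.3125 = 0.22094 in, L = 2×2.9375 = 5.875 in. φR_n = 0.75 × 0.6 × 70 × 0.22094 × 5.875 = 40.9 kips.
Base metal shear (0.25 in plate): yield φR_n = 1.0×0.6×50×0.25×5.875 = 44.1 kips; rupture φR_n = 0.75×0.6×70×0.25×5.875 = 46.3 kips; take 44.1 kips (yield).
Governing: min(40.9, 44.1) = 40.9 kips → weld metal.

40.9 kips (weld metal governs)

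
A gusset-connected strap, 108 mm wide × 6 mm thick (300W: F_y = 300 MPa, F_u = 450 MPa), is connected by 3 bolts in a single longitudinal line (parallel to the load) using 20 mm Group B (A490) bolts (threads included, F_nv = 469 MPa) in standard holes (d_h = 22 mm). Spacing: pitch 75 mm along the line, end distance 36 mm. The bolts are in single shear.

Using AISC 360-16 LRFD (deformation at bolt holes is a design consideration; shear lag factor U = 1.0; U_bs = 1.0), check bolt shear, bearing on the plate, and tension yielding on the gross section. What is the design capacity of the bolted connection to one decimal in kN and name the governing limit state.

Bolt shear: A_b = π(20)²/4 = 314.16 mm². φR_n = 0.75 × 469 × 314.16 × 3 × 1 = 331.5 kN.
Bearing (6 mm plate, F_u = 450 MPa): end bolts L_c = 36 − 22/2 = 25, R_n = min(1.2×25×6×450, 2.4×20×6×450) = 81 kN/bolt; interior L_c = 75 − 22 = 53, R_n = 129.6 kN/bolt. φR_n = 0.75 × (1×81 + 2×129.6) = 255.2 kN.
Tension yield (gross): A_g = 108×6 = 648 mm². φR_n = 0.90 × 300 × 648 = 175.0 kN.
Governing: min(331.5, 255.2, 175.0) = 175.0 kN → gross-section yield.

175.0 kN (gross-section yield governs)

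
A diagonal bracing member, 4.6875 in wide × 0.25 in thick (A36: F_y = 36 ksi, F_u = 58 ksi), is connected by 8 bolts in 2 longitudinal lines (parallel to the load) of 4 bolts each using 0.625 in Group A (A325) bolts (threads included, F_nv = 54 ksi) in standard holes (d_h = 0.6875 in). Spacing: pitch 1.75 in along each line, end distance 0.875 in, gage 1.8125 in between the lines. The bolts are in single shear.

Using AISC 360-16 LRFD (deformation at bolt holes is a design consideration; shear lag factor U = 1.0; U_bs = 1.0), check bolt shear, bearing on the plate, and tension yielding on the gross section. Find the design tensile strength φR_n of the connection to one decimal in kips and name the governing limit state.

38.0 kips (gross-section yield governs)

Bolt shear: A_b = π(0.625)²/4 = 0.3068 in². φR_n = 0.75 × 54 × 0.3068 × 8 × 1 = 99.4 kips.
Bearing (0.25 in plate, F_u = 58 ksi): end bolts L_c = 0.875 − 0.6875/2 = 0.53125, R_n = min(1.2×0.53125×0.25×58, 2.4×0.625×0.25×58) = 9.2438 kips/bolt; interior L_c = 1.75 − 0.6875 = 1.0625, R_n = 18.488 kips/bolt. φR_n = 0.75 × (2×9.2438 + 6×18.488) = 97.1 kips.
Tension yield (gross): A_g = 4.6875×0.25 = 1.1719 in². φR_n = 0.90 × 36 × 1.1719 = 38.0 kips.
Governing: min(99.4, 97.1, 38.0) = 38.0 kips → gross-section yield.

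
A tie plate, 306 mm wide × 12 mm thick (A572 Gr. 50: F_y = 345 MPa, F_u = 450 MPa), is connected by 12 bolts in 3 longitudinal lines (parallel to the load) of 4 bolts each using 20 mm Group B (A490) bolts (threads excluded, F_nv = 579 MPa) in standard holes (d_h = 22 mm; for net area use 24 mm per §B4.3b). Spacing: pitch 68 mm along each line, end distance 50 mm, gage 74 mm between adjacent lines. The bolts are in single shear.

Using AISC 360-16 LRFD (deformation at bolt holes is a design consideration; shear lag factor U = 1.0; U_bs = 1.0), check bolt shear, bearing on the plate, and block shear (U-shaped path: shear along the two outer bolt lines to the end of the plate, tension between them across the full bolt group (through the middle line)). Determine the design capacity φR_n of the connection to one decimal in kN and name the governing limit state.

Bolt shear: A_b = π(20)²/4 = 314.16 mm². φR_n = 0.75 × 579 × 314.16 × 12 × 1 = 1637.1 kN.
Bearing (12 mm plate, F_u = 450 MPa): end bolts L_c = 50 − 22/2 = 39, R_n = min(1.2×39×12×450, 2.4×20×12×450) = 252.72 kN/bolt; interior L_c = 68 − 22 = 46, R_n = 259.2 kN/bolt. φR_n = 0.75 × (3×252.72 + 9×259.2) = 2318.2 kN.
Block shear: shear path 2×[50+3×68] = 2×254 mm, A_gv = 6096, A_nv = 2×(254 − 3.5×24)×12 = 4080 mm²; tension across gage: (148 − 2×24)×12 = 1200 mm². R_n = min(0.6×450×4080, 0.6×345×6096) + 1.0×450×1200 = min(1101.6, 1261.9) + 540 = 1641.6 kN. φR_n = 0.75 × 1641.6 = 1231.2 kN.
Governing: min(1637.1, 2318.2, 1231.2) = 1231.2 kN → block shear.

1231.2 kN (block shear governs)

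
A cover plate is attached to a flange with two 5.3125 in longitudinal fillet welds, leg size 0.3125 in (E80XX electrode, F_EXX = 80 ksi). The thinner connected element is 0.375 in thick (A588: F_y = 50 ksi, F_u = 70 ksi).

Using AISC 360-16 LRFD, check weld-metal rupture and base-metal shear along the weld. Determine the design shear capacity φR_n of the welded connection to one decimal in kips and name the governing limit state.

84.5 kips (weld metal governs)

Weld metal: throat = 0.707×0.3125 = 0.22094 in, L = 2×5.3125 = 10.625 in. φR_n = 0.75 × 0.6 × 80 × 0.22094 × 10.625 = 84.5 kips.
Base metal shear (0.375 in plate): yield φR_n = 1.0×0.6×50×0.375×10.625 = 119.5 kips; rupture φR_n = 0.75×0.6×70×0.375×10.625 = 125.5 kips; take 119.5 kips (yield).
Governing: min(84.5, 119.5) = 84.5 kips → weld metal.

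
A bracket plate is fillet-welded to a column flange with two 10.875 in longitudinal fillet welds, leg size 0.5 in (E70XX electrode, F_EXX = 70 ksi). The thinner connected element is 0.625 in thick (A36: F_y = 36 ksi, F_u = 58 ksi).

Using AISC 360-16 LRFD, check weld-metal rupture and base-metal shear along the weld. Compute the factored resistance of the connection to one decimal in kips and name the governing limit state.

242.2 kips (weld metal governs)

Weld metal: throat = 0.707×0.5 = 0.3535 in, L = 2×10.875 = 21.75 in. φR_n = 0.75 × 0.6 × 70 × 0.3535 × 21.75 = 242.2 kips.
Base metal shear (0.625 in plate): yield φR_n = 1.0×0.6×36×0.625×21.75 = 293.6 kips; rupture φR_n = 0.75×0.6×58×0.625×21.75 = 354.8 kips; take 293.6 kips (yield).
Governing: min(242.2, 293.6) = 242.2 kips → weld metal.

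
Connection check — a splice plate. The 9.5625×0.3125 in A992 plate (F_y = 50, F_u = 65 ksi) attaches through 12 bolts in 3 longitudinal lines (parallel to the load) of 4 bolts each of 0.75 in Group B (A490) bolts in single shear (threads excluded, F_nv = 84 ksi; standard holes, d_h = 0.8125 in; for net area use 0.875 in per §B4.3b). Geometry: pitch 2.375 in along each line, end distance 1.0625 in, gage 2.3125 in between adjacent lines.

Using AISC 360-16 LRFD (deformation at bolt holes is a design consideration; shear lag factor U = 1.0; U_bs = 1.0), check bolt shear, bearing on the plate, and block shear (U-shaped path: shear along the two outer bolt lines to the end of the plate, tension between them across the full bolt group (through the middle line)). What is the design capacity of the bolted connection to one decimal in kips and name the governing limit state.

Bolt shear: A_b = π(0.75)²/4 = 0.44179 in². φR_n = 0.75 × 84 × 0.44179 × 12 × 1 = 334.0 kips.
Bearing (0.3125 in plate, F_u = 65 ksi): end bolts L_c = 1.0625 − 0.8125/2 = 0.65625, R_n = min(1.2×0.65625×0.3125×65, 2.4×0.75×0.3125×65) = 15.996 kips/bolt; interior L_c = 2.375 − 0.8125 = 1.5625, R_n = 36.563 kips/bolt. φR_n = 0.75 × (3×15.996 + 9×36.563) = 282.8 kips.
Block shear: shear path 2×[1.0625+3×2.375] = 2×8.1875 in, A_gv = 5.1172, A_nv = 2×(8.1875 − 3.5×0.875)×0.3125 = 3.2031 in²; tension across gage: (4.625 − 2×0.875)×0.3125 = 0.89844 in². R_n = min(0.6×65×3.2031, 0.6×50×5.1172) + 1.0×65×0.89844 = min(124.92, 153.52) + 58.399 = 183.32 kips. φR_n = 0.75 × 183.32 = 137.5 kips.
Governing: min(334.0, 282.8, 137.5) = 137.5 kips → block shear.

137.5 kips (block shear governs)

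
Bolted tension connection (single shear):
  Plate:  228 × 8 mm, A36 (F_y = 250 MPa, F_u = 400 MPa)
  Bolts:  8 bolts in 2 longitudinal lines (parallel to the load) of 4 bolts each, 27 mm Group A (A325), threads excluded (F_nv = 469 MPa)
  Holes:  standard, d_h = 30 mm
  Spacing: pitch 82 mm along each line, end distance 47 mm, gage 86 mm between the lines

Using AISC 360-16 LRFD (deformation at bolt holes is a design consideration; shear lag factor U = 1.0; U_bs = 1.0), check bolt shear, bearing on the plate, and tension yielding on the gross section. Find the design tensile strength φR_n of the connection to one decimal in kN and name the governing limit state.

410.4 kN (gross-section yield governs)

Bolt shear: A_b = π(27)²/4 = 572.56 mm². φR_n = 0.75 × 469 × 572.56 × 8 × 1 = 1611.2 kN.
Bearing (8 mm plate, F_u = 400 MPa): end bolts L_c = 47 − 30/2 = 32, R_n = min(1.2×32×8×400, 2.4×27×8×400) = 122.88 kN/bolt; interior L_c = 82 − 30 = 52, R_n = 199.68 kN/bolt. φR_n = 0.75 × (2×122.88 + 6×199.68) = 1082.9 kN.
Tension yield (gross): A_g = 228×8 = 1824 mm². φR_n = 0.90 × 250 × 1824 = 410.4 kN.
Governing: min(1611.2, 1082.9, 410.4) = 410.4 kN → gross-section yield.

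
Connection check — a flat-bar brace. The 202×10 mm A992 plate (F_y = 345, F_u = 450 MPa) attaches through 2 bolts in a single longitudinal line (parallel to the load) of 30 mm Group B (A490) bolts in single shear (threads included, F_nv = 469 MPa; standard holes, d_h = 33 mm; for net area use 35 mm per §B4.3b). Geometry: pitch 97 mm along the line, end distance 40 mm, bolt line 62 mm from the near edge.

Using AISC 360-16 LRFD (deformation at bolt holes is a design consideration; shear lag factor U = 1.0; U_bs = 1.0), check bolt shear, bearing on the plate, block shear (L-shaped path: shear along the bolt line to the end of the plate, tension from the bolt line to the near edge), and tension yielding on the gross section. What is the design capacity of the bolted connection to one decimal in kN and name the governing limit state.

Bolt shear: A_b = π(30)²/4 = 706.86 mm². φR_n = 0.75 × 469 × 706.86 × 2 × 1 = 497.3 kN.
Bearing (10 mm plate, F_u = 450 MPa): end bolts L_c = 40 − 33/2 = 23.5, R_n = min(1.2×23.5×10×450, 2.4×30×10×450) = 126.9 kN/bolt; interior L_c = 97 − 33 = 64, R_n = 324 kN/bolt. φR_n = 0.75 × (1×126.9 + 1×324) = 338.2 kN.
Block shear: shear path 1×[40+1×97] = 1×137 mm, A_gv = 1370, A_nv = 1×(137 − 1.5×35)×10 = 845 mm²; tension to near edge: (62 − 0.5×35)×10 = 445 mm². R_n = min(0.6×450×845, 0.6×345×1370) + 1.0×450×445 = min(228.15, 283.59) + 200.25 = 428.4 kN. φR_n = 0.75 × 428.4 = 321.3 kN.
Tension yield (gross): A_g = 202×10 = 2020 mm². φR_n = 0.90 × 345 × 2020 = 627.2 kN.
Governing: min(497.3, 338.2, 321.3, 627.2) = 321.3 kN → block shear.

321.3 kN (block shear governs)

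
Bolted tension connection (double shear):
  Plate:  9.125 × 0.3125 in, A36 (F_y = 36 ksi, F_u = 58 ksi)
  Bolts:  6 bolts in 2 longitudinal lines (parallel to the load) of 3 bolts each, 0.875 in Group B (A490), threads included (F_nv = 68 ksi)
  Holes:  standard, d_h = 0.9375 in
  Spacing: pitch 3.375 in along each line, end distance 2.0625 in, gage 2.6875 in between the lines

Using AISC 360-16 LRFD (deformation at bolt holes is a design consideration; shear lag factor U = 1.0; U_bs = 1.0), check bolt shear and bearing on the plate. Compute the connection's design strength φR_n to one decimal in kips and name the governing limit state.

Bolt shear: A_b = π(0.875)²/4 = 0.60132 in². φR_n = 0.75 × 68 × 0.60132 × 6 × 2 = 368.0 kips.
Bearing (0.3125 in plate, F_u = 58 ksi): end bolts L_c = 2.0625 − 0.9375/2 = 1.59375, R_n = min(1.2×1.59375×0.3125×58, 2.4×0.875×0.3125×58) = 34.664 kips/bolt; interior L_c = 3.375 − 0.9375 = 2.4375, R_n = 38.063 kips/bolt. φR_n = 0.75 × (2×34.664 + 4×38.063) = 166.2 kips.
Governing: min(368.0, 166.2) = 166.2 kips → bearing.

166.2 kips (bearing governs)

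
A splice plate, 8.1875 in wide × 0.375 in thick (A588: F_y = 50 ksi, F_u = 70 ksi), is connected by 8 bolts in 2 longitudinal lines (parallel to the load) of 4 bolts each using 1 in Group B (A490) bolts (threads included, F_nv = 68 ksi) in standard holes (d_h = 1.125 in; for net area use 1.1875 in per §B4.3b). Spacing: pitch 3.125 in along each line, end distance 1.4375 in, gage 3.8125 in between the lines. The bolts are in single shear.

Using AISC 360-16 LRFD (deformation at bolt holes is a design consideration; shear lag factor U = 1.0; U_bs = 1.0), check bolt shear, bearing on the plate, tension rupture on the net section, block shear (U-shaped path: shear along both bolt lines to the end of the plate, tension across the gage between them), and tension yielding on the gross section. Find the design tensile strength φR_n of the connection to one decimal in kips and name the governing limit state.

114.4 kips (net-section rupture governs)

Bolt shear: A_b = π(1)²/4 = 0.7854 in². φR_n = 0.75 × 68 × 0.7854 × 8 × 1 = 320.4 kips.
Bearing (0.375 in plate, F_u = 70 ksi): end bolts L_c = 1.4375 − 1.125/2 = 0.875, R_n = min(1.2×0.875×0.375×70, 2.4×1×0.375×70) = 27.563 kips/bolt; interior L_c = 3.125 − 1.125 = 2, R_n = 63 kips/bolt. φR_n = 0.75 × (2×27.563 + 6×63) = 324.8 kips.
Tension rupture (net): A_n = (8.1875 − 2×1.1875)×0.375 = 2.1797 in² (U = 1.0, A_e = A_n). φR_n = 0.75 × 70 × 2.1797 = 114.4 kips.
Block shear: shear path 2×[1.4375+3×3.125] = 2×10.8125 in, A_gv = 8.1094, A_nv = 2×(10.8125 − 3.5×1.1875)×0.375 = 4.9922 in²; tension across gage: (3.8125 − 1×1.1875)×0.375 = 0.98438 in². R_n = min(0.6×70×4.9922, 0.6×50×8.1094) + 1.0×70×0.98438 = min(209.67, 243.28) + 68.907 = 278.58 kips. φR_n = 0.75 × 278.58 = 208.9 kips.
Tension yield (gross): A_g = 8.1875×0.375 = 3.0703 in². φR_n = 0.90 × 50 × 3.0703 = 138.2 kips.
Governing: min(320.4, 324.8, 114.4, 208.9, 138.2) = 114.4 kips → net-section rupture.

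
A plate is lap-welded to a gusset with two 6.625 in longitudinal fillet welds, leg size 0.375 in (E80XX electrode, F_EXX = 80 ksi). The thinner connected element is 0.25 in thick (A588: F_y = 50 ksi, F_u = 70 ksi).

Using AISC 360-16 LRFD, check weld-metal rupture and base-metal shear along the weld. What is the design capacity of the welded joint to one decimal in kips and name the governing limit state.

Weld metal: throat = 0.707×0.375 = 0.26513 in, L = 2×6.625 = 13.25 in. φR_n = 0.75 × 0.6 × 80 × 0.26513 × 13.25 = 126.5 kips.
Base metal shear (0.25 in plate): yield φR_n = 1.0×0.6×50×0.25×13.25 = 99.4 kips; rupture φR_n = 0.75×0.6×70×0.25×13.25 = 104.3 kips; take 99.4 kips (yield).
Governing: min(126.5, 99.4) = 99.4 kips → base-metal shear.

99.4 kips (base-metal shear governs)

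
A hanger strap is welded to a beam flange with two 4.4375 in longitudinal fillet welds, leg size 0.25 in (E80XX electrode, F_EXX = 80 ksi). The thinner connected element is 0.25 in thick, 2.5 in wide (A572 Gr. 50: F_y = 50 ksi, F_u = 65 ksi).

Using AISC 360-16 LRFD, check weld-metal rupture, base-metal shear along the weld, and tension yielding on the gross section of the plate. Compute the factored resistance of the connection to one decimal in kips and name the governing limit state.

Weld metal: throat = 0.707×0.25 = 0.17675 in, L = 2×4.4375 = 8.875 in. φR_n = 0.75 × 0.6 × 80 × 0.17675 × 8.875 = 56.5 kips.
Base metal shear (0.25 in plate): yield φR_n = 1.0×0.6×50×0.25×8.875 = 66.6 kips; rupture φR_n = 0.75×0.6×65×0.25×8.875 = 64.9 kips; take 64.9 kips (rupture).
Tension yield (gross): A_g = 2.5×0.25 = 0.625 in². φR_n = 0.90 × 50 × 0.625 = 28.1 kips.
Governing: min(56.5, 64.9, 28.1) = 28.1 kips → gross-section yield.

28.1 kips (gross-section yield governs)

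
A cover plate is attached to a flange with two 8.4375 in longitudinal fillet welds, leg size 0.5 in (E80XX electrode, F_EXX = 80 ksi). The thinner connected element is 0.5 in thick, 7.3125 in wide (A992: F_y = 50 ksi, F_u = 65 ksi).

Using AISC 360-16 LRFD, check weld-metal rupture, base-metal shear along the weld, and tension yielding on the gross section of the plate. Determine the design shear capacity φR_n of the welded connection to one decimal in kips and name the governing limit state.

164.5 kips (gross-section yield governs)

Weld metal: throat = 0.707×0.5 = 0.3535 in, L = 2×8.4375 = 16.875 in. φR_n = 0.75 × 0.6 × 80 × 0.3535 × 16.875 = 214.8 kips.
Base metal shear (0.5 in plate): yield φR_n = 1.0×0.6×50×0.5×16.875 = 253.1 kips; rupture φR_n = 0.75×0.6×65×0.5×16.875 = 246.8 kips; take 246.8 kips (rupture).
Tension yield (gross): A_g = 7.3125×0.5 = 3.6563 in². φR_n = 0.90 × 50 × 3.6563 = 164.5 kips.
Governing: min(214.8, 246.8, 164.5) = 164.5 kips → gross-section yield.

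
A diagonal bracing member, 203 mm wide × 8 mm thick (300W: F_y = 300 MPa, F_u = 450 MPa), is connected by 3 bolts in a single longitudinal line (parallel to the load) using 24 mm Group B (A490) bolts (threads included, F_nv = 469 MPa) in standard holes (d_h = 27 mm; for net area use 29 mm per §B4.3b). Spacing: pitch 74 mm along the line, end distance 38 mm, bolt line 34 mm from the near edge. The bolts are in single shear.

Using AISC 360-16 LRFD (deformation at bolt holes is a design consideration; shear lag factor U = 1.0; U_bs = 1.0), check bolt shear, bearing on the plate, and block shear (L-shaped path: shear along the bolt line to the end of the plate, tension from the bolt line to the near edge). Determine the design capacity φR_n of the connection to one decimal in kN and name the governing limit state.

Bolt shear: A_b = π(24)²/4 = 452.39 mm². φR_n = 0.75 × 469 × 452.39 × 3 × 1 = 477.4 kN.
Bearing (8 mm plate, F_u = 450 MPa): end bolts L_c = 38 − 27/2 = 24.5, R_n = min(1.2×24.5×8×450, 2.4×24×8×450) = 105.84 kN/bolt; interior L_c = 74 − 27 = 47, R_n = 203.04 kN/bolt. φR_n = 0.75 × (1×105.84 + 2×203.04) = 383.9 kN.
Block shear: shear path 1×[38+2×74] = 1×186 mm, A_gv = 1488, A_nv = 1×(186 − 2.5×29)×8 = 908 mm²; tension to near edge: (34 − 0.5×29)×8 = 156 mm². R_n = min(0.6×450×908, 0.6×300×1488) + 1.0×450×156 = min(245.16, 267.84) + 70.2 = 315.36 kN. φR_n = 0.75 × 315.36 = 236.5 kN.
Governing: min(477.4, 383.9, 236.5) = 236.5 kN → block shear.

236.5 kN (block shear governs)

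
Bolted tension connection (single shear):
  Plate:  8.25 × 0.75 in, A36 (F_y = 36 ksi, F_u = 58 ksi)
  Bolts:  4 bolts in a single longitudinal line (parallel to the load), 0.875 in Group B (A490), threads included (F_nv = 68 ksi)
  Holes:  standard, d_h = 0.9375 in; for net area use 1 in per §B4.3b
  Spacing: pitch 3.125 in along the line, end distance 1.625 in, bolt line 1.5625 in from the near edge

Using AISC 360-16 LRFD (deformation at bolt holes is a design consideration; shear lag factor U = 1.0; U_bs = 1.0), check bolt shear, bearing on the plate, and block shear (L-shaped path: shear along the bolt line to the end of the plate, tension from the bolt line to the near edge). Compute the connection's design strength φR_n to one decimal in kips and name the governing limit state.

122.7 kips (bolt shear governs)

Bolt shear: A_b = π(0.875)²/4 = 0.60132 in². φR_n = 0.75 × 68 × 0.60132 × 4 × 1 = 122.7 kips.
Bearing (0.75 in plate, F_u = 58 ksi): end bolts L_c = 1.625 − 0.9375/2 = 1.15625, R_n = min(1.2×1.15625×0.75×58, 2.4×0.875×0.75×58) = 60.356 kips/bolt; interior L_c = 3.125 − 0.9375 = 2.1875, R_n = 91.35 kips/bolt. φR_n = 0.75 × (1×60.356 + 3×91.35) = 250.8 kips.
Block shear: shear path 1×[1.625+3×3.125] = 1×11 in, A_gv = 8.25, A_nv = 1×(11 − 3.5×1)×0.75 = 5.625 in²; tension to near edge: (1.5625 − 0.5×1)×0.75 = 0.79688 in². R_n = min(0.6×58×5.625, 0.6×36×8.25) + 1.0×58×0.79688 = min(195.75, 178.2) + 46.219 = 224.42 kips. φR_n = 0.75 × 224.42 = 168.3 kips.
Governing: min(122.7, 250.8, 168.3) = 122.7 kips → bolt shear.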